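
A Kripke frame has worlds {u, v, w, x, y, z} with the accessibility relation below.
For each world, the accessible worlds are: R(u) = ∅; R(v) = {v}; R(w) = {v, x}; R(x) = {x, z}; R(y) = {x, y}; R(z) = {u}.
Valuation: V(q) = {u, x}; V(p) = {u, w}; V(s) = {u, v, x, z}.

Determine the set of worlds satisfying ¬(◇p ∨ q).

v, w, y

Recall that ◇ψ holds at a world iff ψ holds at some accessible world.
Let φ = ¬(◇p ∨ q). Evaluate φ at each world:
  u (successors ∅): φ is false.
  v (successors {v}): φ is true.
  w (successors {v, x}): φ is true.
  x (successors {x, z}): φ is false.
  y (successors {x, y}): φ is true.
  z (successors {u}): φ is false.
For instance, at w:
  At w: ◇p ∨ q is false, so ¬(◇p ∨ q) is true.
    At w: ◇p is false, q is false, so ◇p ∨ q is false.
      At w: ◇p requires p at some successor in {v, x}.
        At v: p is false.
        At x: p is false.
      So ◇p is false at w.
Satisfying worlds: {v, w, y}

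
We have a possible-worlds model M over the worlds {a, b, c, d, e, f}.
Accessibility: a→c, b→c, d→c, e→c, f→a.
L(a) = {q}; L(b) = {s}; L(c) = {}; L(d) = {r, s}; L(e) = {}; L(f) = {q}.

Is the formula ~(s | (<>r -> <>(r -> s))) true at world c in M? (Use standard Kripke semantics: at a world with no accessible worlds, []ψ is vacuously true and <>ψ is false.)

At c: s | (<>r -> <>(r -> s)) is true, so ~(s | (<>r -> <>(r -> s))) is false.
  At c: s is false, <>r -> <>(r -> s) is true, so s | (<>r -> <>(r -> s)) is true.
    At c: <>r is false, <>(r -> s) is false, so <>r -> <>(r -> s) is true.
      At c: no accessible worlds, so <>r is false.
      At c: no accessible worlds, so <>(r -> s) is false.

No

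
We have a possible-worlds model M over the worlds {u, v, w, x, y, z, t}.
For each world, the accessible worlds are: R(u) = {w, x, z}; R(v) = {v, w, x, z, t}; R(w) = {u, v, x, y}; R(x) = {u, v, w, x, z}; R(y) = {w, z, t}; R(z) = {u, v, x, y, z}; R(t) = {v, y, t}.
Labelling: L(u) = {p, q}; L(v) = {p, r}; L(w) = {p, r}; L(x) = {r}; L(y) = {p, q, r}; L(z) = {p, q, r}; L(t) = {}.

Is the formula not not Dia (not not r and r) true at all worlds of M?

Yes

Let φ = not not Dia (not not r and r). Evaluate φ at each world:
  u (successors {w, x, z}): φ is true.
  v (successors {v, w, x, z, t}): φ is true.
  w (successors {u, v, x, y}): φ is true.
  x (successors {u, v, w, x, z}): φ is true.
  y (successors {w, z, t}): φ is true.
  z (successors {u, v, x, y, z}): φ is true.
  t (successors {v, y, t}): φ is true.
For instance, at w:
  At w: not Dia (not not r and r) is false, so not not Dia (not not r and r) is true.
    At w: Dia (not not r and r) is true, so not Dia (not not r and r) is false.
      At w: Dia (not not r and r) requires not not r and r at some successor in {u, v, x, y}.
        not not r and r holds at v, so Dia (not not r and r) is true at w.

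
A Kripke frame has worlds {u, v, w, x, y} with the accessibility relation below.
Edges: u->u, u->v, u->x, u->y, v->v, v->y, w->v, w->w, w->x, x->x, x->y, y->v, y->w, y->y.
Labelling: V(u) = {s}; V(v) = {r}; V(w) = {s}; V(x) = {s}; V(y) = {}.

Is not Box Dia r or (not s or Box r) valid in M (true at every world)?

Let φ = not Box Dia r or (not s or Box r). Evaluate φ at each world:
  u (successors {u, v, x, y}): φ is true.
  v (successors {v, y}): φ is true.
  w (successors {v, w, x}): φ is true.
  x (successors {x, y}): φ is true.
  y (successors {v, w, y}): φ is true.
For instance, at u:
  At u: not Box Dia r is true, not s or Box r is false, so not Box Dia r or (not s or Box r) is true.
    At u: Box Dia r is false, so not Box Dia r is true.
      At u: Box Dia r requires Dia r at every successor {u, v, x, y}.
        Dia r fails at x, so Box Dia r is false at u.
    At u: not s is false, Box r is false, so not s or Box r is false.
      At u: Box r requires r at every successor {u, v, x, y}.
        r fails at u, so Box r is false at u.

Yes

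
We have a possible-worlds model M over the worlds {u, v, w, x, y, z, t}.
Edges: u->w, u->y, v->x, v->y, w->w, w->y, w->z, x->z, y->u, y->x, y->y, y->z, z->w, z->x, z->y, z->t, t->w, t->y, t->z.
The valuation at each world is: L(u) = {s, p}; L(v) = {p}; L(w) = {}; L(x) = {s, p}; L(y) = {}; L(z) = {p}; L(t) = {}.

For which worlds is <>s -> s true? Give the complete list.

u, w, x, t

Let φ = <>s -> s. Evaluate φ at each world:
  u (successors {w, y}): φ is true.
  v (successors {x, y}): φ is false.
  w (successors {w, y, z}): φ is true.
  x (successors {z}): φ is true.
  y (successors {u, x, y, z}): φ is false.
  z (successors {w, x, y, t}): φ is false.
  t (successors {w, y, z}): φ is true.
For instance, at y:
  At y: <>s is true, s is false, so <>s -> s is false.
    At y: <>s requires s at some successor in {u, x, y, z}.
      s holds at u, so <>s is true at y.
Satisfying worlds: {u, w, x, t}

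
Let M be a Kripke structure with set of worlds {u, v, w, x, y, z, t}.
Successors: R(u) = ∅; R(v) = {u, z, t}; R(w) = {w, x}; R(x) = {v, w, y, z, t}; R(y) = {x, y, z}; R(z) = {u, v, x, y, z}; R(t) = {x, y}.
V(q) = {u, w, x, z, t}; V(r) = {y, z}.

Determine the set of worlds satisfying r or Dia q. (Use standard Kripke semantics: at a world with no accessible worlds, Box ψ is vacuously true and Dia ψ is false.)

Recall that Dia ψ holds at a world iff ψ holds at some accessible world.
Let φ = r or Dia q. Evaluate φ at each world:
  u (successors ∅): φ is false.
  v (successors {u, z, t}): φ is true.
  w (successors {w, x}): φ is true.
  x (successors {v, w, y, z, t}): φ is true.
  y (successors {x, y, z}): φ is true.
  z (successors {u, v, x, y, z}): φ is true.
  t (successors {x, y}): φ is true.
For instance, at w:
  At w: r is false, Dia q is true, so r or Dia q is true.
    At w: Dia q requires q at some successor in {w, x}.
      q holds at w, so Dia q is true at w.
Satisfying worlds: {v, w, x, y, z, t}

v, w, x, y, z, t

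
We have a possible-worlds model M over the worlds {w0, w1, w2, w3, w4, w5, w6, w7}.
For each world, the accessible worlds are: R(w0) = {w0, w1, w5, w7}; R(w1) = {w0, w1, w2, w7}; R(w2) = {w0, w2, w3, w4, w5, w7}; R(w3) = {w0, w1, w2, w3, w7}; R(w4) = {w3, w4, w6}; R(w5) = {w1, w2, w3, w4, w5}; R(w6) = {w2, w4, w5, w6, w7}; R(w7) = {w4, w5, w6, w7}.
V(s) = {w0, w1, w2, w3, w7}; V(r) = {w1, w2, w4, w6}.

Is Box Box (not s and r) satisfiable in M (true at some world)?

Recall that Box ψ holds at a world iff ψ holds at every accessible world, and Dia ψ holds iff ψ holds at some accessible world.
Let φ = Box Box (not s and r). Evaluate φ at each world:
  w0 (successors {w0, w1, w5, w7}): φ is false.
  w1 (successors {w0, w1, w2, w7}): φ is false.
  w2 (successors {w0, w2, w3, w4, w5, w7}): φ is false.
  w3 (successors {w0, w1, w2, w3, w7}): φ is false.
  w4 (successors {w3, w4, w6}): φ is false.
  w5 (successors {w1, w2, w3, w4, w5}): φ is false.
  w6 (successors {w2, w4, w5, w6, w7}): φ is false.
  w7 (successors {w4, w5, w6, w7}): φ is false.
For instance, at w4:
  At w4: Box Box (not s and r) requires Box (not s and r) at every successor {w3, w4, w6}.
    Box (not s and r) fails at w3, so Box Box (not s and r) is false at w4.
      At w3: Box (not s and r) requires not s and r at every successor {w0, w1, w2, w3, w7}.
        not s and r fails at w0, so Box (not s and r) is false at w3.

No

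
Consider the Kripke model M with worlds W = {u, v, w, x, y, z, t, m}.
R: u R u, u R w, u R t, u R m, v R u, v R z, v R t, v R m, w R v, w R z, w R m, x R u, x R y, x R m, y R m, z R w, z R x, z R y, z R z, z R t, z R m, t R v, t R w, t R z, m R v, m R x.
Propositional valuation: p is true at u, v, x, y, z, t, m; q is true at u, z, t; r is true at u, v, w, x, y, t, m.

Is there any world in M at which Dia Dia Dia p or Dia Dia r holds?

Yes

Let φ = Dia Dia Dia p or Dia Dia r. Evaluate φ at each world:
  u (successors {u, w, t, m}): φ is true.
  v (successors {u, z, t, m}): φ is true.
  w (successors {v, z, m}): φ is true.
  x (successors {u, y, m}): φ is true.
  y (successors {m}): φ is true.
  z (successors {w, x, y, z, t, m}): φ is true.
  t (successors {v, w, z}): φ is true.
  m (successors {v, x}): φ is true.
Detail at u (witness):
  At u: Dia Dia Dia p is true, Dia Dia r is true, so Dia Dia Dia p or Dia Dia r is true.
    At u: Dia Dia Dia p requires Dia Dia p at some successor in {u, w, t, m}.
      Dia Dia p holds at u, so Dia Dia Dia p is true at u.
    At u: Dia Dia r requires Dia r at some successor in {u, w, t, m}.
      Dia r holds at u, so Dia Dia r is true at u.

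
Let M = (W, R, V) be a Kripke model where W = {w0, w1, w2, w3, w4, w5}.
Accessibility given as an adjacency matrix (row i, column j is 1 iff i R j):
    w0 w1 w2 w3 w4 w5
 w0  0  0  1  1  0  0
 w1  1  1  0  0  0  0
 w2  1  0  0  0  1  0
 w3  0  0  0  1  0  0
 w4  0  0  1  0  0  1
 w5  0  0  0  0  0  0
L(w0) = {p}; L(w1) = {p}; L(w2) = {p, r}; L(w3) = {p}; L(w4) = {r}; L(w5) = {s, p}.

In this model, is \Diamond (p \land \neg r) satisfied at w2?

At w2: \Diamond (p \land \neg r) requires p \land \neg r at some successor in {w0, w4}.
  p \land \neg r holds at w0, so \Diamond (p \land \neg r) is true at w2.

Yes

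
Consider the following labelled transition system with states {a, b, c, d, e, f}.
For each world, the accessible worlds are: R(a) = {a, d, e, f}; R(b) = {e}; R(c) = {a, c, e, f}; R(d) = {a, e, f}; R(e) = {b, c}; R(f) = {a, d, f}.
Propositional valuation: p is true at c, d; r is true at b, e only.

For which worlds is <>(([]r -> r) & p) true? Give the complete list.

a, c, e, f

Let φ = <>(([]r -> r) & p). Evaluate φ at each world:
  a (successors {a, d, e, f}): φ is true.
  b (successors {e}): φ is false.
  c (successors {a, c, e, f}): φ is true.
  d (successors {a, e, f}): φ is false.
  e (successors {b, c}): φ is true.
  f (successors {a, d, f}): φ is true.
For instance, at f:
  At f: <>(([]r -> r) & p) requires ([]r -> r) & p at some successor in {a, d, f}.
    ([]r -> r) & p holds at d, so <>(([]r -> r) & p) is true at f.
      At d: []r -> r is true, p is true, so ([]r -> r) & p is true.
Satisfying worlds: {a, c, e, f}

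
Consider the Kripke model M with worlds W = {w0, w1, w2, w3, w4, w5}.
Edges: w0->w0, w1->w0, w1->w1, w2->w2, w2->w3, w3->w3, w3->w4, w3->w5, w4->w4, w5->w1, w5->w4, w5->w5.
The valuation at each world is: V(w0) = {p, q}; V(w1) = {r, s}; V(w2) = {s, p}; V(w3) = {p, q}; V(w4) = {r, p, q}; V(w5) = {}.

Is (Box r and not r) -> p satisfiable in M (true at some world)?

Yes

Let φ = (Box r and not r) -> p. Evaluate φ at each world:
  w0 (successors {w0}): φ is true.
  w1 (successors {w0, w1}): φ is true.
  w2 (successors {w2, w3}): φ is true.
  w3 (successors {w3, w4, w5}): φ is true.
  w4 (successors {w4}): φ is true.
  w5 (successors {w1, w4, w5}): φ is true.
Detail at w0 (witness):
  At w0: Box r and not r is false, p is true, so (Box r and not r) -> p is true.
    At w0: Box r is false, not r is true, so Box r and not r is false.
      At w0: Box r requires r at every successor {w0}.
        r fails at w0, so Box r is false at w0.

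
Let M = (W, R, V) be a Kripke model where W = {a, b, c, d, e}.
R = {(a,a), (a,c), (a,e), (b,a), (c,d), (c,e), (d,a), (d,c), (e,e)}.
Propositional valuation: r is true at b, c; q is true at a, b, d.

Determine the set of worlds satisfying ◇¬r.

a, b, c, d, e

Let φ = ◇¬r. Evaluate φ at each world:
  a (successors {a, c, e}): φ is true.
  b (successors {a}): φ is true.
  c (successors {d, e}): φ is true.
  d (successors {a, c}): φ is true.
  e (successors {e}): φ is true.
For instance, at e:
  At e: ◇¬r requires ¬r at some successor in {e}.
    ¬r holds at e, so ◇¬r is true at e.
Satisfying worlds: {a, b, c, d, e}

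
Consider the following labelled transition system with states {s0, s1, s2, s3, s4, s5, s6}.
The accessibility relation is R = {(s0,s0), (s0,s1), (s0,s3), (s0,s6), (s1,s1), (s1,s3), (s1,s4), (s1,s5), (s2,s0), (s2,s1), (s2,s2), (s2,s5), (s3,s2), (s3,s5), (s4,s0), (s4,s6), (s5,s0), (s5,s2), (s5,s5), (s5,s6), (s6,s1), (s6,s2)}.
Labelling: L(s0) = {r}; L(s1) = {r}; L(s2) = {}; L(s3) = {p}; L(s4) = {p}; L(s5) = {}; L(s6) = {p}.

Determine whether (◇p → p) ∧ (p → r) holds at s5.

At s5: ◇p → p is false, p → r is true, so (◇p → p) ∧ (p → r) is false.
  At s5: ◇p is true, p is false, so ◇p → p is false.
    At s5: ◇p requires p at some successor in {s0, s2, s5, s6}.
      p holds at s6, so ◇p is true at s5.

No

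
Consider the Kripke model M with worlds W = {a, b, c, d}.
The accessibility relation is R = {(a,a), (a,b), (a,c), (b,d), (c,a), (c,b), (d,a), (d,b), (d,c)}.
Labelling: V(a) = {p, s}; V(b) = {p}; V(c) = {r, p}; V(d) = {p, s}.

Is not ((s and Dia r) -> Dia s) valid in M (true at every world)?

No

Let φ = not ((s and Dia r) -> Dia s). Evaluate φ at each world:
  a (successors {a, b, c}): φ is false.
  b (successors {d}): φ is false.
  c (successors {a, b}): φ is false.
  d (successors {a, b, c}): φ is false.
Detail at a (counterexample):
  At a: (s and Dia r) -> Dia s is true, so not ((s and Dia r) -> Dia s) is false.
    At a: s and Dia r is true, Dia s is true, so (s and Dia r) -> Dia s is true.
      At a: s is true, Dia r is true, so s and Dia r is true.
      At a: Dia s requires s at some successor in {a, b, c}.
        s holds at a, so Dia s is true at a.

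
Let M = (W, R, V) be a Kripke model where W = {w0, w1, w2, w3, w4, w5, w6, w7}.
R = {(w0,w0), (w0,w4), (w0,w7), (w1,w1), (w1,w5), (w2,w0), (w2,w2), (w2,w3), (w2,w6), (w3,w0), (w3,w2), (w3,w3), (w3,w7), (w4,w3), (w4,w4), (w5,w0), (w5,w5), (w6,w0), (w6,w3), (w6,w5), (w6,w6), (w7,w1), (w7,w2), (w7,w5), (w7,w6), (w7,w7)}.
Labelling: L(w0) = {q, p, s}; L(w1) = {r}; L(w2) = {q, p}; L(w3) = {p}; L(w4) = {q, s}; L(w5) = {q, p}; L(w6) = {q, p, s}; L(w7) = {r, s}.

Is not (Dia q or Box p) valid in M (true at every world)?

No

Let φ = not (Dia q or Box p). Evaluate φ at each world:
  w0 (successors {w0, w4, w7}): φ is false.
  w1 (successors {w1, w5}): φ is false.
  w2 (successors {w0, w2, w3, w6}): φ is false.
  w3 (successors {w0, w2, w3, w7}): φ is false.
  w4 (successors {w3, w4}): φ is false.
  w5 (successors {w0, w5}): φ is false.
  w6 (successors {w0, w3, w5, w6}): φ is false.
  w7 (successors {w1, w2, w5, w6, w7}): φ is false.
Detail at w0 (counterexample):
  At w0: Dia q or Box p is true, so not (Dia q or Box p) is false.
    At w0: Dia q is true, Box p is false, so Dia q or Box p is true.
      At w0: Dia q requires q at some successor in {w0, w4, w7}.
        q holds at w0, so Dia q is true at w0.
      At w0: Box p requires p at every successor {w0, w4, w7}.
        p fails at w4, so Box p is false at w0.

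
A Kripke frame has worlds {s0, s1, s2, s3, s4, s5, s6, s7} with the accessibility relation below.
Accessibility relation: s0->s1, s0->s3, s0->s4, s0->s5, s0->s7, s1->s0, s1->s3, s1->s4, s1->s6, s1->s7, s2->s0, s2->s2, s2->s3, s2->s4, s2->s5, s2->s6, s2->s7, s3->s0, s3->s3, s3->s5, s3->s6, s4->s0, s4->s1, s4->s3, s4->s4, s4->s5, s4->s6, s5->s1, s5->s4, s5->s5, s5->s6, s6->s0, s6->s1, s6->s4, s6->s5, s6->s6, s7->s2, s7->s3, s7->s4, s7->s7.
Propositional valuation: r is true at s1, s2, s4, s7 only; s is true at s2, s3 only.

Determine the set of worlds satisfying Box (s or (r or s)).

s7

Recall that Box ψ holds at a world iff ψ holds at every accessible world, and Dia ψ holds iff ψ holds at some accessible world.
Let φ = Box (s or (r or s)). Evaluate φ at each world:
  s0 (successors {s1, s3, s4, s5, s7}): φ is false.
  s1 (successors {s0, s3, s4, s6, s7}): φ is false.
  s2 (successors {s0, s2, s3, s4, s5, s6, s7}): φ is false.
  s3 (successors {s0, s3, s5, s6}): φ is false.
  s4 (successors {s0, s1, s3, s4, s5, s6}): φ is false.
  s5 (successors {s1, s4, s5, s6}): φ is false.
  s6 (successors {s0, s1, s4, s5, s6}): φ is false.
  s7 (successors {s2, s3, s4, s7}): φ is true.
For instance, at s4:
  At s4: Box (s or (r or s)) requires s or (r or s) at every successor {s0, s1, s3, s4, s5, s6}.
    s or (r or s) fails at s0, so Box (s or (r or s)) is false at s4.
Satisfying worlds: {s7}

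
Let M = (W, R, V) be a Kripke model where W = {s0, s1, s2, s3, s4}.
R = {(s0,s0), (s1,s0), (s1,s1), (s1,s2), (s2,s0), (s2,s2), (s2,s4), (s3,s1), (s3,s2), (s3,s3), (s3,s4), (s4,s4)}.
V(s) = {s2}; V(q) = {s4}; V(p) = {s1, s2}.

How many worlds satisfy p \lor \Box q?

3

Recall that \Box ψ holds at a world iff ψ holds at every accessible world, and \Diamond ψ holds iff ψ holds at some accessible world.
Let φ = p \lor \Box q. Evaluate φ at each world:
  s0 (successors {s0}): φ is false.
  s1 (successors {s0, s1, s2}): φ is true.
  s2 (successors {s0, s2, s4}): φ is true.
  s3 (successors {s1, s2, s3, s4}): φ is false.
  s4 (successors {s4}): φ is true.
For instance, at s2:
  At s2: p is true, \Box q is false, so p \lor \Box q is true.
    At s2: \Box q requires q at every successor {s0, s2, s4}.
      q fails at s0, so \Box q is false at s2.
Satisfying worlds: {s1, s2, s4}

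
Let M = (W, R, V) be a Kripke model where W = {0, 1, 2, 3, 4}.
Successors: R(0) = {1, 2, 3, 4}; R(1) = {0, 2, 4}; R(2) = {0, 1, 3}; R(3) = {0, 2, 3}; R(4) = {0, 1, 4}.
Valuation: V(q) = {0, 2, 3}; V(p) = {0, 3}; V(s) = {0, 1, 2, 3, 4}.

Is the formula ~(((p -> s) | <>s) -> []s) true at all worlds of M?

Recall that []ψ holds at a world iff ψ holds at every accessible world, and <>ψ holds iff ψ holds at some accessible world.
Let φ = ~(((p -> s) | <>s) -> []s). Evaluate φ at each world:
  0 (successors {1, 2, 3, 4}): φ is false.
  1 (successors {0, 2, 4}): φ is false.
  2 (successors {0, 1, 3}): φ is false.
  3 (successors {0, 2, 3}): φ is false.
  4 (successors {0, 1, 4}): φ is false.
Detail at 0 (counterexample):
  At 0: ((p -> s) | <>s) -> []s is true, so ~(((p -> s) | <>s) -> []s) is false.
    At 0: (p -> s) | <>s is true, []s is true, so ((p -> s) | <>s) -> []s is true.
      At 0: p -> s is true, <>s is true, so (p -> s) | <>s is true.
      At 0: []s requires s at every successor {1, 2, 3, 4}.
        At 1: s is true.
        At 2: s is true.
        At 3: s is true.
        At 4: s is true.
      So []s is true at 0.

No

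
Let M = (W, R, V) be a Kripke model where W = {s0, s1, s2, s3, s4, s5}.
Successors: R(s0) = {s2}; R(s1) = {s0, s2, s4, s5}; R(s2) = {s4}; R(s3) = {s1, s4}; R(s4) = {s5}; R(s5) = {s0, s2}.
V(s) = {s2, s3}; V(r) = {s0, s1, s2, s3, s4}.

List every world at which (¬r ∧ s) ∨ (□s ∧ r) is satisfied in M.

Let φ = (¬r ∧ s) ∨ (□s ∧ r). Evaluate φ at each world:
  s0 (successors {s2}): φ is true.
  s1 (successors {s0, s2, s4, s5}): φ is false.
  s2 (successors {s4}): φ is false.
  s3 (successors {s1, s4}): φ is false.
  s4 (successors {s5}): φ is false.
  s5 (successors {s0, s2}): φ is false.
For instance, at s5:
  At s5: ¬r ∧ s is false, □s ∧ r is false, so (¬r ∧ s) ∨ (□s ∧ r) is false.
    At s5: □s is false, r is false, so □s ∧ r is false.
      At s5: □s requires s at every successor {s0, s2}.
        s fails at s0, so □s is false at s5.
Satisfying worlds: {s0}

s0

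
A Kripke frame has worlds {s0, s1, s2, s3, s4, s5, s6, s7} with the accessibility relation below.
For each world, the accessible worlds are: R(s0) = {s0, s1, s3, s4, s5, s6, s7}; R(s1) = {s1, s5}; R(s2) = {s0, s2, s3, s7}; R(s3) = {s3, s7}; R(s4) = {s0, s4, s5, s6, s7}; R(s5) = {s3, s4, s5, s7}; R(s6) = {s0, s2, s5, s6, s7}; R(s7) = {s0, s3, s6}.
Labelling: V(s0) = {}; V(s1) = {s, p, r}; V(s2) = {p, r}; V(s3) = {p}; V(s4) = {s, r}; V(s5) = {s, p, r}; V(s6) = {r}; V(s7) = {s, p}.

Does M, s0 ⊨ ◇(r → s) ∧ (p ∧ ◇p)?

No

At s0: ◇(r → s) is true, p ∧ ◇p is false, so ◇(r → s) ∧ (p ∧ ◇p) is false.
  At s0: ◇(r → s) requires r → s at some successor in {s0, s1, s3, s4, s5, s6, s7}.
    r → s holds at s0, so ◇(r → s) is true at s0.
  At s0: p is false, ◇p is true, so p ∧ ◇p is false.
    At s0: ◇p requires p at some successor in {s0, s1, s3, s4, s5, s6, s7}.
      p holds at s1, so ◇p is true at s0.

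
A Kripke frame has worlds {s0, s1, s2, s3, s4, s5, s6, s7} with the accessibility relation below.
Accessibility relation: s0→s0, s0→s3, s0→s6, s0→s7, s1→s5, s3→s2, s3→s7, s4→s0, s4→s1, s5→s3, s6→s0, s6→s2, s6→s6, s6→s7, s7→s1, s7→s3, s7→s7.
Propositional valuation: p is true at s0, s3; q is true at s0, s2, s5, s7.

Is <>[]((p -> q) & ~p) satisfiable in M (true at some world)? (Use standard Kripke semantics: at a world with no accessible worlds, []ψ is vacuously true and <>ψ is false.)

Let φ = <>[]((p -> q) & ~p). Evaluate φ at each world:
  s0 (successors {s0, s3, s6, s7}): φ is true.
  s1 (successors {s5}): φ is false.
  s2 (successors ∅): φ is false.
  s3 (successors {s2, s7}): φ is true.
  s4 (successors {s0, s1}): φ is true.
  s5 (successors {s3}): φ is true.
  s6 (successors {s0, s2, s6, s7}): φ is true.
  s7 (successors {s1, s3, s7}): φ is true.
Detail at s0 (witness):
  At s0: <>[]((p -> q) & ~p) requires []((p -> q) & ~p) at some successor in {s0, s3, s6, s7}.
    []((p -> q) & ~p) holds at s3, so <>[]((p -> q) & ~p) is true at s0.
      At s3: []((p -> q) & ~p) requires (p -> q) & ~p at every successor {s2, s7}.
        At s2: (p -> q) & ~p is true.
        At s7: (p -> q) & ~p is true.
      So []((p -> q) & ~p) is true at s3.

Yes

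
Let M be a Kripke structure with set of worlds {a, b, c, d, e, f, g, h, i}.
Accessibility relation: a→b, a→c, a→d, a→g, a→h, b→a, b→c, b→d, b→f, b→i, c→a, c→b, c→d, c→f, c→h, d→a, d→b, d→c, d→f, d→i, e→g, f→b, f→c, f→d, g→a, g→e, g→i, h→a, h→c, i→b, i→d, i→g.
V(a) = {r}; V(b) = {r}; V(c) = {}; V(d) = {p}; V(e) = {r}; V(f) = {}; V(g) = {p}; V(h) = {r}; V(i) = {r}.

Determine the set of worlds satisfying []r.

Recall that []ψ holds at a world iff ψ holds at every accessible world, and <>ψ holds iff ψ holds at some accessible world.
Let φ = []r. Evaluate φ at each world:
  a (successors {b, c, d, g, h}): φ is false.
  b (successors {a, c, d, f, i}): φ is false.
  c (successors {a, b, d, f, h}): φ is false.
  d (successors {a, b, c, f, i}): φ is false.
  e (successors {g}): φ is false.
  f (successors {b, c, d}): φ is false.
  g (successors {a, e, i}): φ is true.
  h (successors {a, c}): φ is false.
  i (successors {b, d, g}): φ is false.
For instance, at f:
  At f: []r requires r at every successor {b, c, d}.
    r fails at c, so []r is false at f.
Satisfying worlds: {g}

g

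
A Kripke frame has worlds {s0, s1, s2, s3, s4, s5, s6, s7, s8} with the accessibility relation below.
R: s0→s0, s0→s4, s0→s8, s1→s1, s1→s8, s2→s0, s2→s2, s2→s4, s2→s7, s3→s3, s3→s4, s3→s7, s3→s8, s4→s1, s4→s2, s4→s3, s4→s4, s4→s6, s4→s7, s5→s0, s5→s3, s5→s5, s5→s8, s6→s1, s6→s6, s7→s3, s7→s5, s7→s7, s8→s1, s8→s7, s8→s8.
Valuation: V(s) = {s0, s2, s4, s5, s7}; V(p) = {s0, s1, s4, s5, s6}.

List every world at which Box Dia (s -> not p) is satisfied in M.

Let φ = Box Dia (s -> not p). Evaluate φ at each world:
  s0 (successors {s0, s4, s8}): φ is true.
  s1 (successors {s1, s8}): φ is true.
  s2 (successors {s0, s2, s4, s7}): φ is true.
  s3 (successors {s3, s4, s7, s8}): φ is true.
  s4 (successors {s1, s2, s3, s4, s6, s7}): φ is true.
  s5 (successors {s0, s3, s5, s8}): φ is true.
  s6 (successors {s1, s6}): φ is true.
  s7 (successors {s3, s5, s7}): φ is true.
  s8 (successors {s1, s7, s8}): φ is true.
For instance, at s1:
  At s1: Box Dia (s -> not p) requires Dia (s -> not p) at every successor {s1, s8}.
      At s1: Dia (s -> not p) requires s -> not p at some successor in {s1, s8}.
        s -> not p holds at s1, so Dia (s -> not p) is true at s1.
      At s8: Dia (s -> not p) requires s -> not p at some successor in {s1, s7, s8}.
        s -> not p holds at s1, so Dia (s -> not p) is true at s8.
  So Box Dia (s -> not p) is true at s1.
Satisfying worlds: {s0, s1, s2, s3, s4, s5, s6, s7, s8}

s0, s1, s2, s3, s4, s5, s6, s7, s8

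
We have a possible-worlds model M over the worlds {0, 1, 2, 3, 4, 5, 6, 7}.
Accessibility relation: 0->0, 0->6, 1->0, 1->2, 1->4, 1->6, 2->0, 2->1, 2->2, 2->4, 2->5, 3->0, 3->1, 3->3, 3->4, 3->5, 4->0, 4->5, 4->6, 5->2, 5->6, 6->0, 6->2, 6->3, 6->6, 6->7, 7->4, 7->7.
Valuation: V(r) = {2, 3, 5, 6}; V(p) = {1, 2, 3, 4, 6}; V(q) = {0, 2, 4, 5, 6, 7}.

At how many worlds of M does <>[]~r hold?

2

Let φ = <>[]~r. Evaluate φ at each world:
  0 (successors {0, 6}): φ is false.
  1 (successors {0, 2, 4, 6}): φ is false.
  2 (successors {0, 1, 2, 4, 5}): φ is false.
  3 (successors {0, 1, 3, 4, 5}): φ is false.
  4 (successors {0, 5, 6}): φ is false.
  5 (successors {2, 6}): φ is false.
  6 (successors {0, 2, 3, 6, 7}): φ is true.
  7 (successors {4, 7}): φ is true.
For instance, at 4:
  At 4: <>[]~r requires []~r at some successor in {0, 5, 6}.
    At 0: []~r is false.
    At 5: []~r is false.
    At 6: []~r is false.
  So <>[]~r is false at 4.
Satisfying worlds: {6, 7}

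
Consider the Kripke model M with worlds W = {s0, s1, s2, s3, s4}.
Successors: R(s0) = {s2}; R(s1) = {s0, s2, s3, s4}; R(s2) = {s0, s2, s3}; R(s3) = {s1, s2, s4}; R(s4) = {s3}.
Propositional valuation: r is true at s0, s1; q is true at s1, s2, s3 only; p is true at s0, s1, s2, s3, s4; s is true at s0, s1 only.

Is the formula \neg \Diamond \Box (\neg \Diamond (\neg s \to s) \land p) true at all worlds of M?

Yes

Let φ = \neg \Diamond \Box (\neg \Diamond (\neg s \to s) \land p). Evaluate φ at each world:
  s0 (successors {s2}): φ is true.
  s1 (successors {s0, s2, s3, s4}): φ is true.
  s2 (successors {s0, s2, s3}): φ is true.
  s3 (successors {s1, s2, s4}): φ is true.
  s4 (successors {s3}): φ is true.
For instance, at s0:
  At s0: \Diamond \Box (\neg \Diamond (\neg s \to s) \land p) is false, so \neg \Diamond \Box (\neg \Diamond (\neg s \to s) \land p) is true.
    At s0: \Diamond \Box (\neg \Diamond (\neg s \to s) \land p) requires \Box (\neg \Diamond (\neg s \to s) \land p) at some successor in {s2}.
      At s2: \Box (\neg \Diamond (\neg s \to s) \land p) is false.
    So \Diamond \Box (\neg \Diamond (\neg s \to s) \land p) is false at s0.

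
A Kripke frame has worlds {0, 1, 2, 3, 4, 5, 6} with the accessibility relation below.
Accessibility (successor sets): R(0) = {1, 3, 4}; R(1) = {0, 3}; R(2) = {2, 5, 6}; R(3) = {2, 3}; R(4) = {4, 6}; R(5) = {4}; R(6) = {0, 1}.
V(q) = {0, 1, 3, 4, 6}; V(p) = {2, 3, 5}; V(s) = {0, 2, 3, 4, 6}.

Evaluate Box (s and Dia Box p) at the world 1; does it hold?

Yes

Recall that Box ψ holds at a world iff ψ holds at every accessible world, and Dia ψ holds iff ψ holds at some accessible world.
At 1: Box (s and Dia Box p) requires s and Dia Box p at every successor {0, 3}.
    At 0: s is true, Dia Box p is true, so s and Dia Box p is true.
      At 0: Dia Box p requires Box p at some successor in {1, 3, 4}.
        Box p holds at 3, so Dia Box p is true at 0.
    At 3: s is true, Dia Box p is true, so s and Dia Box p is true.
      At 3: Dia Box p requires Box p at some successor in {2, 3}.
        Box p holds at 3, so Dia Box p is true at 3.
So Box (s and Dia Box p) is true at 1.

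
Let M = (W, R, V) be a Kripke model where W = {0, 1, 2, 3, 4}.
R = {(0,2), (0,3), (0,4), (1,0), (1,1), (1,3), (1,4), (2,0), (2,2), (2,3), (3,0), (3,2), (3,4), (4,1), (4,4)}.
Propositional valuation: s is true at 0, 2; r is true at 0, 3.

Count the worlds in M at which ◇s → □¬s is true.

Recall that □ψ holds at a world iff ψ holds at every accessible world, and ◇ψ holds iff ψ holds at some accessible world.
Let φ = ◇s → □¬s. Evaluate φ at each world:
  0 (successors {2, 3, 4}): φ is false.
  1 (successors {0, 1, 3, 4}): φ is false.
  2 (successors {0, 2, 3}): φ is false.
  3 (successors {0, 2, 4}): φ is false.
  4 (successors {1, 4}): φ is true.
For instance, at 3:
  At 3: ◇s is true, □¬s is false, so ◇s → □¬s is false.
    At 3: ◇s requires s at some successor in {0, 2, 4}.
      s holds at 0, so ◇s is true at 3.
    At 3: □¬s requires ¬s at every successor {0, 2, 4}.
      ¬s fails at 0, so □¬s is false at 3.
Satisfying worlds: {4}

1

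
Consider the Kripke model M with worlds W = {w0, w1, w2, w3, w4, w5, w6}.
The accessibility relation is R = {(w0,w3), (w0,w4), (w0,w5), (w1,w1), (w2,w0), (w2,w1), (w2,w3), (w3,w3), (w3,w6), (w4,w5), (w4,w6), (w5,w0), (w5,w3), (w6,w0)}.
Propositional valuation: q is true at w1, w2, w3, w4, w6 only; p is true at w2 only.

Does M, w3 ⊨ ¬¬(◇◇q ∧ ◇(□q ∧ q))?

At w3: ¬(◇◇q ∧ ◇(□q ∧ q)) is false, so ¬¬(◇◇q ∧ ◇(□q ∧ q)) is true.
  At w3: ◇◇q ∧ ◇(□q ∧ q) is true, so ¬(◇◇q ∧ ◇(□q ∧ q)) is false.
    At w3: ◇◇q is true, ◇(□q ∧ q) is true, so ◇◇q ∧ ◇(□q ∧ q) is true.
      At w3: ◇◇q requires ◇q at some successor in {w3, w6}.
        ◇q holds at w3, so ◇◇q is true at w3.
      At w3: ◇(□q ∧ q) requires □q ∧ q at some successor in {w3, w6}.
        □q ∧ q holds at w3, so ◇(□q ∧ q) is true at w3.

Yes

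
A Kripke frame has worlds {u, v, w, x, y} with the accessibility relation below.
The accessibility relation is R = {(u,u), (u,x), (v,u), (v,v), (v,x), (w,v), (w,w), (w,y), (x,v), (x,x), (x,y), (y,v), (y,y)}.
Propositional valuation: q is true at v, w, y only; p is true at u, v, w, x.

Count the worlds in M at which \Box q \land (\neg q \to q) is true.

Let φ = \Box q \land (\neg q \to q). Evaluate φ at each world:
  u (successors {u, x}): φ is false.
  v (successors {u, v, x}): φ is false.
  w (successors {v, w, y}): φ is true.
  x (successors {v, x, y}): φ is false.
  y (successors {v, y}): φ is true.
For instance, at u:
  At u: \Box q is false, \neg q \to q is false, so \Box q \land (\neg q \to q) is false.
    At u: \Box q requires q at every successor {u, x}.
      q fails at u, so \Box q is false at u.
Satisfying worlds: {w, y}

2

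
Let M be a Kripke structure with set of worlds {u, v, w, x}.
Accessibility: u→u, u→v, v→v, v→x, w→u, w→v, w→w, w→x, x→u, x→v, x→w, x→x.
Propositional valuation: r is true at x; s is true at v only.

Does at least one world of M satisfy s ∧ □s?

No

Let φ = s ∧ □s. Evaluate φ at each world:
  u (successors {u, v}): φ is false.
  v (successors {v, x}): φ is false.
  w (successors {u, v, w, x}): φ is false.
  x (successors {u, v, w, x}): φ is false.
For instance, at x:
  At x: s is false, □s is false, so s ∧ □s is false.
    At x: □s requires s at every successor {u, v, w, x}.
      s fails at u, so □s is false at x.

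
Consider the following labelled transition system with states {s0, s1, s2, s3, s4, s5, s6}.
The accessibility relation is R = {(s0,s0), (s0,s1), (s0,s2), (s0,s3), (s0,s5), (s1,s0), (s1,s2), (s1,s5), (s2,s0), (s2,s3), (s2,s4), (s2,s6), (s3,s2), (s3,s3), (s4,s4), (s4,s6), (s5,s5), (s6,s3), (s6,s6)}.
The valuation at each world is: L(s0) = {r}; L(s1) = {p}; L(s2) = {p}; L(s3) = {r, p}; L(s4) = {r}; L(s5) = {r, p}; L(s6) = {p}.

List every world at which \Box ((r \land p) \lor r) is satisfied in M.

Recall that \Box ψ holds at a world iff ψ holds at every accessible world, and \Diamond ψ holds iff ψ holds at some accessible world.
Let φ = \Box ((r \land p) \lor r). Evaluate φ at each world:
  s0 (successors {s0, s1, s2, s3, s5}): φ is false.
  s1 (successors {s0, s2, s5}): φ is false.
  s2 (successors {s0, s3, s4, s6}): φ is false.
  s3 (successors {s2, s3}): φ is false.
  s4 (successors {s4, s6}): φ is false.
  s5 (successors {s5}): φ is true.
  s6 (successors {s3, s6}): φ is false.
For instance, at s4:
  At s4: \Box ((r \land p) \lor r) requires (r \land p) \lor r at every successor {s4, s6}.
    (r \land p) \lor r fails at s6, so \Box ((r \land p) \lor r) is false at s4.
Satisfying worlds: {s5}

s5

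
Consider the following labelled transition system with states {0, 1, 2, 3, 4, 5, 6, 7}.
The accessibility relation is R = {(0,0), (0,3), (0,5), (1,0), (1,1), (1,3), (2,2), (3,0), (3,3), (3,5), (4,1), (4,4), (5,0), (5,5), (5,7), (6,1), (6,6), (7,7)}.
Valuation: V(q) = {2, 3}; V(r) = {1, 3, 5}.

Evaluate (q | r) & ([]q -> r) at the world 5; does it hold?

At 5: q | r is true, []q -> r is true, so (q | r) & ([]q -> r) is true.
  At 5: []q is false, r is true, so []q -> r is true.
    At 5: []q requires q at every successor {0, 5, 7}.
      q fails at 0, so []q is false at 5.

Yes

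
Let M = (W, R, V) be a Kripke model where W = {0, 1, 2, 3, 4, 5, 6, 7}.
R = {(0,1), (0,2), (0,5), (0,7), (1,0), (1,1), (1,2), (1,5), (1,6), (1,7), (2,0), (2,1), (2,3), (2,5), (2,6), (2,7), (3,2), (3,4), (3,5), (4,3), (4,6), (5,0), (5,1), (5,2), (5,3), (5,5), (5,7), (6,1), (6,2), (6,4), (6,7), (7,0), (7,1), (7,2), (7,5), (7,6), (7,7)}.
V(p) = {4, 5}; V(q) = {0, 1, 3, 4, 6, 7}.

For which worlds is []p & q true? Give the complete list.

none

Let φ = []p & q. Evaluate φ at each world:
  0 (successors {1, 2, 5, 7}): φ is false.
  1 (successors {0, 1, 2, 5, 6, 7}): φ is false.
  2 (successors {0, 1, 3, 5, 6, 7}): φ is false.
  3 (successors {2, 4, 5}): φ is false.
  4 (successors {3, 6}): φ is false.
  5 (successors {0, 1, 2, 3, 5, 7}): φ is false.
  6 (successors {1, 2, 4, 7}): φ is false.
  7 (successors {0, 1, 2, 5, 6, 7}): φ is false.
For instance, at 0:
  At 0: []p is false, q is true, so []p & q is false.
    At 0: []p requires p at every successor {1, 2, 5, 7}.
      p fails at 1, so []p is false at 0.
Satisfying worlds: none.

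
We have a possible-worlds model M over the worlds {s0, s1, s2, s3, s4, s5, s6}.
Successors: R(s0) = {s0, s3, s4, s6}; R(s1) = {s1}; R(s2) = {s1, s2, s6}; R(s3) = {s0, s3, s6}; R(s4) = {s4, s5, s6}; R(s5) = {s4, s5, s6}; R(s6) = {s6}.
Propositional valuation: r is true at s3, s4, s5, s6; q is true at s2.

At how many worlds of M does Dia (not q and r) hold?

Recall that Dia ψ holds at a world iff ψ holds at some accessible world.
Let φ = Dia (not q and r). Evaluate φ at each world:
  s0 (successors {s0, s3, s4, s6}): φ is true.
  s1 (successors {s1}): φ is false.
  s2 (successors {s1, s2, s6}): φ is true.
  s3 (successors {s0, s3, s6}): φ is true.
  s4 (successors {s4, s5, s6}): φ is true.
  s5 (successors {s4, s5, s6}): φ is true.
  s6 (successors {s6}): φ is true.
For instance, at s3:
  At s3: Dia (not q and r) requires not q and r at some successor in {s0, s3, s6}.
    not q and r holds at s3, so Dia (not q and r) is true at s3.
Satisfying worlds: {s0, s2, s3, s4, s5, s6}

6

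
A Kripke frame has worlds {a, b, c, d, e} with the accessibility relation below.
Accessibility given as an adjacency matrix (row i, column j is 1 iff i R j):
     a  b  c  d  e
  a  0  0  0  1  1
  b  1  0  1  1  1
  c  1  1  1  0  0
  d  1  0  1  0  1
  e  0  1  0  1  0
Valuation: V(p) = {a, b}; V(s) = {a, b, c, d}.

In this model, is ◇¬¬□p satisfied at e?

At e: ◇¬¬□p requires ¬¬□p at some successor in {b, d}.
  At b: ¬¬□p is false.
  At d: ¬¬□p is false.
So ◇¬¬□p is false at e.

No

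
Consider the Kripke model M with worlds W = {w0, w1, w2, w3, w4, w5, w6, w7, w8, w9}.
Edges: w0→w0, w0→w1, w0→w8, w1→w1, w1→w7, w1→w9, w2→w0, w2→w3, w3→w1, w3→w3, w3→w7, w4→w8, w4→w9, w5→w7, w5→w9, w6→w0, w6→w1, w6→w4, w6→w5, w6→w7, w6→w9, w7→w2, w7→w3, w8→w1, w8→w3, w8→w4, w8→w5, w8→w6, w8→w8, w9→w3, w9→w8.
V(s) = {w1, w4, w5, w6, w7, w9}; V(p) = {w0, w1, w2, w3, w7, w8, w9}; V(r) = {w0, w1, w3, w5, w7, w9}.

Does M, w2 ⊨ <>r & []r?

At w2: <>r is true, []r is true, so <>r & []r is true.
  At w2: <>r requires r at some successor in {w0, w3}.
    r holds at w0, so <>r is true at w2.
  At w2: []r requires r at every successor {w0, w3}.
    At w0: r is true.
    At w3: r is true.
  So []r is true at w2.

Yes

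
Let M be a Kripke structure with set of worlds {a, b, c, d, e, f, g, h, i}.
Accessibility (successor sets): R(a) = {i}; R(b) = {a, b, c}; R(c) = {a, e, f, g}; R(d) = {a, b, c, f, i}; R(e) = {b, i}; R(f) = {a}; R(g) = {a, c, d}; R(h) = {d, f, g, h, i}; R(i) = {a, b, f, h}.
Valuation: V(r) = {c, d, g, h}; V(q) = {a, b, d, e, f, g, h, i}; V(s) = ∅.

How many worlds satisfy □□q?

2

Let φ = □□q. Evaluate φ at each world:
  a (successors {i}): φ is true.
  b (successors {a, b, c}): φ is false.
  c (successors {a, e, f, g}): φ is false.
  d (successors {a, b, c, f, i}): φ is false.
  e (successors {b, i}): φ is false.
  f (successors {a}): φ is true.
  g (successors {a, c, d}): φ is false.
  h (successors {d, f, g, h, i}): φ is false.
  i (successors {a, b, f, h}): φ is false.
For instance, at h:
  At h: □□q requires □q at every successor {d, f, g, h, i}.
    □q fails at d, so □□q is false at h.
      At d: □q requires q at every successor {a, b, c, f, i}.
        q fails at c, so □q is false at d.
Satisfying worlds: {a, f}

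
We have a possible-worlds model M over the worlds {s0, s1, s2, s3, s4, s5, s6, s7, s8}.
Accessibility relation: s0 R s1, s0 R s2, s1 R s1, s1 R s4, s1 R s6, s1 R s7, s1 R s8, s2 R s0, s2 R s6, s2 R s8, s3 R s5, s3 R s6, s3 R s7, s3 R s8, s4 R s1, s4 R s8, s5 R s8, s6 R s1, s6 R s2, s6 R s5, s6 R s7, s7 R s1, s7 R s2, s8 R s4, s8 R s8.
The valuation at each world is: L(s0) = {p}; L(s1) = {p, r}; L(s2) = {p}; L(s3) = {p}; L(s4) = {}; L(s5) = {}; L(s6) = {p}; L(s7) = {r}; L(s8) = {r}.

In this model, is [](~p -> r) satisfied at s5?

Yes

At s5: [](~p -> r) requires ~p -> r at every successor {s8}.
  At s8: ~p -> r is true.
So [](~p -> r) is true at s5.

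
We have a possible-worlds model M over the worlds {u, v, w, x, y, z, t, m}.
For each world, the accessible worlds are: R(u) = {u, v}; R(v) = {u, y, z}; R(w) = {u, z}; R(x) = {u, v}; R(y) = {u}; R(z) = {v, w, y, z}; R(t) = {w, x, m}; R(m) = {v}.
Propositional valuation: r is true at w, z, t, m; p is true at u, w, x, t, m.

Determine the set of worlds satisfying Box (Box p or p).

y, t

Recall that Box ψ holds at a world iff ψ holds at every accessible world, and Dia ψ holds iff ψ holds at some accessible world.
Let φ = Box (Box p or p). Evaluate φ at each world:
  u (successors {u, v}): φ is false.
  v (successors {u, y, z}): φ is false.
  w (successors {u, z}): φ is false.
  x (successors {u, v}): φ is false.
  y (successors {u}): φ is true.
  z (successors {v, w, y, z}): φ is false.
  t (successors {w, x, m}): φ is true.
  m (successors {v}): φ is false.
For instance, at t:
  At t: Box (Box p or p) requires Box p or p at every successor {w, x, m}.
      At w: Box p is false, p is true, so Box p or p is true.
      At x: Box p is false, p is true, so Box p or p is true.
      At m: Box p is false, p is true, so Box p or p is true.
  So Box (Box p or p) is true at t.
Satisfying worlds: {y, t}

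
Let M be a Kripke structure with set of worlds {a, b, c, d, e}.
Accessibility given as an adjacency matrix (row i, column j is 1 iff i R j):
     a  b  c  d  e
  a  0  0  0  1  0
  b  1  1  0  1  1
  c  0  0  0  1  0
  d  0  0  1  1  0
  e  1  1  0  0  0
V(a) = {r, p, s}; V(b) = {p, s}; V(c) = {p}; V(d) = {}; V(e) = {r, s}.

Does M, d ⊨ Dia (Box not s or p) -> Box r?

Recall that Box ψ holds at a world iff ψ holds at every accessible world, and Dia ψ holds iff ψ holds at some accessible world.
At d: Dia (Box not s or p) is true, Box r is false, so Dia (Box not s or p) -> Box r is false.
  At d: Dia (Box not s or p) requires Box not s or p at some successor in {c, d}.
    Box not s or p holds at c, so Dia (Box not s or p) is true at d.
      At c: Box not s is true, p is true, so Box not s or p is true.
  At d: Box r requires r at every successor {c, d}.
    r fails at c, so Box r is false at d.

No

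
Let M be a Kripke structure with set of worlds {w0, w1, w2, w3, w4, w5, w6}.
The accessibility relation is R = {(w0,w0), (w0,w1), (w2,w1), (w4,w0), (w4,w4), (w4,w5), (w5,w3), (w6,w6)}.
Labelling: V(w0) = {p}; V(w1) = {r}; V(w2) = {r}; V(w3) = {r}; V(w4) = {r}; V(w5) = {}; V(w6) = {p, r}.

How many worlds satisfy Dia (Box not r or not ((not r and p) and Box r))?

5

Let φ = Dia (Box not r or not ((not r and p) and Box r)). Evaluate φ at each world:
  w0 (successors {w0, w1}): φ is true.
  w1 (successors ∅): φ is false.
  w2 (successors {w1}): φ is true.
  w3 (successors ∅): φ is false.
  w4 (successors {w0, w4, w5}): φ is true.
  w5 (successors {w3}): φ is true.
  w6 (successors {w6}): φ is true.
For instance, at w6:
  At w6: Dia (Box not r or not ((not r and p) and Box r)) requires Box not r or not ((not r and p) and Box r) at some successor in {w6}.
    Box not r or not ((not r and p) and Box r) holds at w6, so Dia (Box not r or not ((not r and p) and Box r)) is true at w6.
      At w6: Box not r is false, not ((not r and p) and Box r) is true, so Box not r or not ((not r and p) and Box r) is true.
Satisfying worlds: {w0, w2, w4, w5, w6}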